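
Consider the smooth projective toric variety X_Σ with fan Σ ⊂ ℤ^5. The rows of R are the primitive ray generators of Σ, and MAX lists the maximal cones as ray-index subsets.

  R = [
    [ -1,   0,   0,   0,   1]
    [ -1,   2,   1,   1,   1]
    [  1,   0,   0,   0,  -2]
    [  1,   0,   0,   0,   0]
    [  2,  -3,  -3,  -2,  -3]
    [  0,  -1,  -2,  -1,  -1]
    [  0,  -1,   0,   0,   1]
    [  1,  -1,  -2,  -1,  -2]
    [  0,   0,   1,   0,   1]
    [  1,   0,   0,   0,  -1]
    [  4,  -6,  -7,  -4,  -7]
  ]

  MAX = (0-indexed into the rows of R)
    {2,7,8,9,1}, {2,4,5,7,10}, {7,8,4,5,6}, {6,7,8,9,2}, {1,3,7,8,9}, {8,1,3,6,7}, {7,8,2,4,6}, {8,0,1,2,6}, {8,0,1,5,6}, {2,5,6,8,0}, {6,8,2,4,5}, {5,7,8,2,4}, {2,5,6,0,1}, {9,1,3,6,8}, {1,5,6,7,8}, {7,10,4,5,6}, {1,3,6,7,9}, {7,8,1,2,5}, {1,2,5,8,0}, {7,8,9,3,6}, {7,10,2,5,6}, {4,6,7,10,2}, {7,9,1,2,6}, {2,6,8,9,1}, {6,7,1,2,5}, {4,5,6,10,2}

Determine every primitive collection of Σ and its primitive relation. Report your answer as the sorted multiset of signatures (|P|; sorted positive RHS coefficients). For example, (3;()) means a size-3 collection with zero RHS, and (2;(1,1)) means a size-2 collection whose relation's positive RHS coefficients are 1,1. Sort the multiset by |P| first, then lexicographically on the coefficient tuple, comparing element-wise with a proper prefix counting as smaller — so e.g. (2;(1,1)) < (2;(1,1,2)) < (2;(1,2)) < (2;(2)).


|primitive collections| = 20. Relations:

  P = {0,9}:  v_{0} + v_{9} = 0 ; sig = (2;())
  P = {0,7}:  v_{0} + v_{7} = v_{5} ; sig = (2;(1))
  P = {1,4}:  v_{1} + v_{4} = v_{7} ; sig = (2;(1))
  P = {5,9}:  v_{5} + v_{9} = v_{7} ; sig = (2;(1))
  P = {0,3}:  v_{0} + v_{3} = v_{1} + v_{6} + v_{7} + v_{8} ; sig = (2;(1,1,1,1))
  P = {0,4}:  v_{0} + v_{4} = v_{2} + 2·v_{5} + v_{6} + v_{8} ; sig = (2;(1,1,1,2))
  P = {0,10}:  v_{0} + v_{10} = v_{2} + v_{4} + 2·v_{5} + v_{6} ; sig = (2;(1,1,1,2))
  P = {1,10}:  v_{1} + v_{10} = v_{2} + v_{5} + v_{6} + 2·v_{7} ; sig = (2;(1,1,1,2))
  P = {3,4}:  v_{3} + v_{4} = v_{6} + 2·v_{7} + v_{8} + v_{9} ; sig = (2;(1,1,1,2))
  P = {3,5}:  v_{3} + v_{5} = v_{1} + v_{6} + 2·v_{7} + v_{8} ; sig = (2;(1,1,1,2))
  P = {4,9}:  v_{4} + v_{9} = v_{2} + v_{6} + 2·v_{7} + v_{8} ; sig = (2;(1,1,1,2))
  P = {9,10}:  v_{9} + v_{10} = v_{2} + v_{4} + v_{6} + 2·v_{7} ; sig = (2;(1,1,1,2))
  P = {3,10}:  v_{3} + v_{10} = v_{2} + 2·v_{6} + 4·v_{7} + v_{8} ; sig = (2;(1,1,2,4))
  P = {2,3}:  v_{2} + v_{3} = 2·v_{9} ; sig = (2;(2))
  P = {8,10}:  v_{8} + v_{10} = 2·v_{4} ; sig = (2;(2))
  P = {1,2,5,6,8}:  v_{1} + v_{2} + v_{5} + v_{6} + v_{8} = 0 ; sig = (5;())
  P = {1,2,6,7,8}:  v_{1} + v_{2} + v_{6} + v_{7} + v_{8} = v_{9} ; sig = (5;(1))
  P = {1,6,7,8,9}:  v_{1} + v_{6} + v_{7} + v_{8} + v_{9} = v_{3} ; sig = (5;(1))
  P = {2,4,5,6,7}:  v_{2} + v_{4} + v_{5} + v_{6} + v_{7} = v_{10} ; sig = (5;(1))
  P = {2,5,6,7,8}:  v_{2} + v_{5} + v_{6} + v_{7} + v_{8} = v_{4} ; sig = (5;(1))

Signatures (|P|; sorted positive RHS coefficients), sorted:
[(2;()), (2;(1)), (2;(1)), (2;(1)), (2;(1,1,1,1)), (2;(1,1,1,2)), (2;(1,1,1,2)), (2;(1,1,1,2)), (2;(1,1,1,2)), (2;(1,1,1,2)), (2;(1,1,1,2)), (2;(1,1,1,2)), (2;(1,1,2,4)), (2;(2)), (2;(2)), (5;()), (5;(1)), (5;(1)), (5;(1)), (5;(1))]


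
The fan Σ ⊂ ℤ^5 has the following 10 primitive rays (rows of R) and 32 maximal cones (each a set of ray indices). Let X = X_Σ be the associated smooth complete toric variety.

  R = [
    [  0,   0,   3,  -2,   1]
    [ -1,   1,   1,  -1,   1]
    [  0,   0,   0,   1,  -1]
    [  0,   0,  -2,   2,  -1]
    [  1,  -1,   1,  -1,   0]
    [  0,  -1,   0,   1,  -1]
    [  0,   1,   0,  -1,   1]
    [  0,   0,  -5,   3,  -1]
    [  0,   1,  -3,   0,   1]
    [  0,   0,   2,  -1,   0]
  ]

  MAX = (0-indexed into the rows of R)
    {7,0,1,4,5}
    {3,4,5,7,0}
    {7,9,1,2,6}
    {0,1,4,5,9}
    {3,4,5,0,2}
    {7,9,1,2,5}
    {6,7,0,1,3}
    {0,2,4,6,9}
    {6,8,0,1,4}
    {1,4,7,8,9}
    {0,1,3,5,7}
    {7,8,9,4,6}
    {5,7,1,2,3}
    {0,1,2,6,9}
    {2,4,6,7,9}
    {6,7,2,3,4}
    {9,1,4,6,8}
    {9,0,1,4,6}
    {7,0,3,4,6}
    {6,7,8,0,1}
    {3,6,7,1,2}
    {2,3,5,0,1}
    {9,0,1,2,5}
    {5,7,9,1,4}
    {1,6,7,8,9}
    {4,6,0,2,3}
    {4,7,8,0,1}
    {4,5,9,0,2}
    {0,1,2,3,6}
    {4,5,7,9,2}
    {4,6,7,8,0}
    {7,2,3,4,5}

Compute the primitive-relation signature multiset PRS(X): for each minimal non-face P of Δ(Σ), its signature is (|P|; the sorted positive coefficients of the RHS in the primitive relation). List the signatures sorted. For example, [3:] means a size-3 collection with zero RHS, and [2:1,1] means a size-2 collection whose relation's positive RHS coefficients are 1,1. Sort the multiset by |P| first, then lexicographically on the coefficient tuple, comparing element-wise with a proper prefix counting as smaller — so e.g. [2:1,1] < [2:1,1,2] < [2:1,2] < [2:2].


The 11 primitive collections of Σ (r=10, n=5):

  P={5,6}:  v_{5} + v_{6} = 0  ⇒ sig = [2:]
  P={3,9}:  v_{3} + v_{9} = v_{2}  ⇒ sig = [2:1]
  P={3,8}:  v_{3} + v_{8} = v_{6} + v_{7}  ⇒ sig = [2:1,1]
  P={2,8}:  v_{2} + v_{8} = v_{6} + v_{7} + v_{9}  ⇒ sig = [2:1,1,1]
  P={5,8}:  v_{5} + v_{8} = v_{1} + v_{4} + v_{7}  ⇒ sig = [2:1,1,1]
  P={0,7,9}:  v_{0} + v_{7} + v_{9} = 0  ⇒ sig = [3:]
  P={1,3,4}:  v_{1} + v_{3} + v_{4} = 0  ⇒ sig = [3:]
  P={0,2,7}:  v_{0} + v_{2} + v_{7} = v_{3}  ⇒ sig = [3:1]
  P={1,2,4}:  v_{1} + v_{2} + v_{4} = v_{9}  ⇒ sig = [3:1]
  P={0,8,9}:  v_{0} + v_{8} + v_{9} = v_{1} + v_{4} + v_{6}  ⇒ sig = [3:1,1,1]
  P={1,4,6,7}:  v_{1} + v_{4} + v_{6} + v_{7} = v_{8}  ⇒ sig = [4:1]

Hence PRS(X_Σ) =
    |P|=2: 5 collections, coeffs (), (1), (1,1), (1,1,1), (1,1,1)
    |P|=3: 5 collections, coeffs (), (), (1), (1), (1,1,1)
    |P|=4: 1 collection, coeffs (1)


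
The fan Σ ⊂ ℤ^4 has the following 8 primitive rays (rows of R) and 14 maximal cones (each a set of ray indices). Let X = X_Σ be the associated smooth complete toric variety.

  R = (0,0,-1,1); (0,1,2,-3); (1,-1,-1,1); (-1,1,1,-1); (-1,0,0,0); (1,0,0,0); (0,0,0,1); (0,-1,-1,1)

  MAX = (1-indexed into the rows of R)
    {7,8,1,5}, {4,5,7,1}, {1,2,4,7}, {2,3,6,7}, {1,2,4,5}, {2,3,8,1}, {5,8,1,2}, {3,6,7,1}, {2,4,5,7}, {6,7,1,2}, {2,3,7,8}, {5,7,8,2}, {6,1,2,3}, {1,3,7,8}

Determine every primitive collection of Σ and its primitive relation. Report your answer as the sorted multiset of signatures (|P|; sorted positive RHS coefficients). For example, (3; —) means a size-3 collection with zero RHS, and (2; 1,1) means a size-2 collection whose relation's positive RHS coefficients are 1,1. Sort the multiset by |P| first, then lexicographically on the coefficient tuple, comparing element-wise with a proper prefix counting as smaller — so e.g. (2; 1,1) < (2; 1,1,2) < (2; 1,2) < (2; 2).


|primitive collections| = 9. Relations:

  P={3,4}:  v_{3} + v_{4} = 0  ⇒ sig = (2; —)
  P={5,6}:  v_{5} + v_{6} = 0  ⇒ sig = (2; —)
  P={3,5}:  v_{3} + v_{5} = v_{8}  ⇒ sig = (2; 1)
  P={4,8}:  v_{4} + v_{8} = v_{5}  ⇒ sig = (2; 1)
  P={6,8}:  v_{6} + v_{8} = v_{3}  ⇒ sig = (2; 1)
  P={4,6}:  v_{4} + v_{6} = v_{1} + v_{2} + v_{7}  ⇒ sig = (2; 1,1,1)
  P={1,2,7,8}:  v_{1} + v_{2} + v_{7} + v_{8} = 0  ⇒ sig = (4; —)
  P={1,2,3,7}:  v_{1} + v_{2} + v_{3} + v_{7} = v_{6}  ⇒ sig = (4; 1)
  P={1,2,5,7}:  v_{1} + v_{2} + v_{5} + v_{7} = v_{4}  ⇒ sig = (4; 1)

Signatures (|P|; sorted positive RHS coefficients), sorted:
[(2; —), (2; —), (2; 1), (2; 1), (2; 1), (2; 1,1,1), (4; —), (4; 1), (4; 1)]


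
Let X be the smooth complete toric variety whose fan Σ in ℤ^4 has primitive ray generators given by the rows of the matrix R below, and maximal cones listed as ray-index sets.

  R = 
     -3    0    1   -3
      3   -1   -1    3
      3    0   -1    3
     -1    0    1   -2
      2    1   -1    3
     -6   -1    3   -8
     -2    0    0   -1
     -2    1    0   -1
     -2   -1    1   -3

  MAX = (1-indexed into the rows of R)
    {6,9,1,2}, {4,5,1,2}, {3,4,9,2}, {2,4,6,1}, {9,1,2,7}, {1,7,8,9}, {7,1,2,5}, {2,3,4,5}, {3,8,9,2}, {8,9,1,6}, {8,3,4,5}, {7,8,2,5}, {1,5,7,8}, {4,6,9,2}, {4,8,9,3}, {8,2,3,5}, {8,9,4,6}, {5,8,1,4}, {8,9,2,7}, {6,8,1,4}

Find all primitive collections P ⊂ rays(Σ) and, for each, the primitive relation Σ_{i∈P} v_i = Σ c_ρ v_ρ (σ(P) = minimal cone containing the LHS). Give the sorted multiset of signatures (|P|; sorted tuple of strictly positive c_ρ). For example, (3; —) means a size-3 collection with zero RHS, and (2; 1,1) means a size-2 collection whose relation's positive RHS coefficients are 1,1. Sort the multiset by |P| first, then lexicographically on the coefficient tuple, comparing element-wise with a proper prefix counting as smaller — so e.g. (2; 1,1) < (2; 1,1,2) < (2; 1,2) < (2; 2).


Δ(Σ) — 9 vertices, 11 min non-faces:

  P={1,3}:  v_{1} + v_{3} = 0  so sig = (2; —)
  P={5,9}:  v_{5} + v_{9} = 0  so sig = (2; —)
  P={4,7}:  v_{4} + v_{7} = v_{1}  so sig = (2; 1)
  P={3,6}:  v_{3} + v_{6} = v_{4} + v_{9}  so sig = (2; 1,1)
  P={3,7}:  v_{3} + v_{7} = v_{2} + v_{8}  so sig = (2; 1,1)
  P={5,6}:  v_{5} + v_{6} = v_{1} + v_{4}  so sig = (2; 1,1)
  P={6,7}:  v_{6} + v_{7} = 2·v_{1} + v_{9}  so sig = (2; 1,2)
  P={2,4,8}:  v_{2} + v_{4} + v_{8} = 0  so sig = (3; —)
  P={1,2,8}:  v_{1} + v_{2} + v_{8} = v_{7}  so sig = (3; 1)
  P={1,4,9}:  v_{1} + v_{4} + v_{9} = v_{6}  so sig = (3; 1)
  P={2,6,8}:  v_{2} + v_{6} + v_{8} = v_{1} + v_{9}  so sig = (3; 1,1)

Sorted signature multiset PRS(X):
[(2; —), (2; —), (2; 1), (2; 1,1), (2; 1,1), (2; 1,1), (2; 1,2), (3; —), (3; 1), (3; 1), (3; 1,1)]


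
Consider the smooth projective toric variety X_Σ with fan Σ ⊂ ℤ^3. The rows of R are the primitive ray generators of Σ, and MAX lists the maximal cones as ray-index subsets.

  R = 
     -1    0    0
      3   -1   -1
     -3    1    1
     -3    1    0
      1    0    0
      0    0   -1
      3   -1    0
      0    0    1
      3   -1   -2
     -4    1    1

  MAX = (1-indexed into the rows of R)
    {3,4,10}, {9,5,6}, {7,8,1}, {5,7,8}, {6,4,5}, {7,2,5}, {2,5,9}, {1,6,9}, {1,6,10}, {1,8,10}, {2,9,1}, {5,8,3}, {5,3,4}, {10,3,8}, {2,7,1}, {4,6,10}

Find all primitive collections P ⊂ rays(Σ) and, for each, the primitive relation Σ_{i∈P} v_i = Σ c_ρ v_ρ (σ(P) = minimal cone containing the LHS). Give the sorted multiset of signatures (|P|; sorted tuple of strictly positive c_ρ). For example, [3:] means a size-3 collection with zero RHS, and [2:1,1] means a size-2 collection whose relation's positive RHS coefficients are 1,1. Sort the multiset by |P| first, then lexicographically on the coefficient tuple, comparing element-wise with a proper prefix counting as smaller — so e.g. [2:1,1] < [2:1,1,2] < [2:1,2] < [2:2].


Primitive collections (21):

  {1,5}:  v_{1} + v_{5} = 0  so sig = [2:]
  {2,3}:  v_{2} + v_{3} = 0  so sig = [2:]
  {4,7}:  v_{4} + v_{7} = 0  so sig = [2:]
  {6,8}:  v_{6} + v_{8} = 0  so sig = [2:]
  {1,3}:  v_{1} + v_{3} = v_{10}  so sig = [2:1]
  {2,4}:  v_{2} + v_{4} = v_{6}  so sig = [2:1]
  {2,6}:  v_{2} + v_{6} = v_{9}  so sig = [2:1]
  {2,8}:  v_{2} + v_{8} = v_{7}  so sig = [2:1]
  {2,10}:  v_{2} + v_{10} = v_{1}  so sig = [2:1]
  {3,6}:  v_{3} + v_{6} = v_{4}  so sig = [2:1]
  {3,7}:  v_{3} + v_{7} = v_{8}  so sig = [2:1]
  {3,9}:  v_{3} + v_{9} = v_{6}  so sig = [2:1]
  {4,8}:  v_{4} + v_{8} = v_{3}  so sig = [2:1]
  {5,10}:  v_{5} + v_{10} = v_{3}  so sig = [2:1]
  {6,7}:  v_{6} + v_{7} = v_{2}  so sig = [2:1]
  {8,9}:  v_{8} + v_{9} = v_{2}  so sig = [2:1]
  {1,4}:  v_{1} + v_{4} = v_{6} + v_{10}  so sig = [2:1,1]
  {7,10}:  v_{7} + v_{10} = v_{1} + v_{8}  so sig = [2:1,1]
  {9,10}:  v_{9} + v_{10} = v_{1} + v_{6}  so sig = [2:1,1]
  {4,9}:  v_{4} + v_{9} = 2·v_{6}  so sig = [2:2]
  {7,9}:  v_{7} + v_{9} = 2·v_{2}  so sig = [2:2]

Signatures (|P|; sorted positive RHS coefficients), sorted:
[[2:], [2:], [2:], [2:], [2:1], [2:1], [2:1], [2:1], [2:1], [2:1], [2:1], [2:1], [2:1], [2:1], [2:1], [2:1], [2:1,1], [2:1,1], [2:1,1], [2:2], [2:2]]


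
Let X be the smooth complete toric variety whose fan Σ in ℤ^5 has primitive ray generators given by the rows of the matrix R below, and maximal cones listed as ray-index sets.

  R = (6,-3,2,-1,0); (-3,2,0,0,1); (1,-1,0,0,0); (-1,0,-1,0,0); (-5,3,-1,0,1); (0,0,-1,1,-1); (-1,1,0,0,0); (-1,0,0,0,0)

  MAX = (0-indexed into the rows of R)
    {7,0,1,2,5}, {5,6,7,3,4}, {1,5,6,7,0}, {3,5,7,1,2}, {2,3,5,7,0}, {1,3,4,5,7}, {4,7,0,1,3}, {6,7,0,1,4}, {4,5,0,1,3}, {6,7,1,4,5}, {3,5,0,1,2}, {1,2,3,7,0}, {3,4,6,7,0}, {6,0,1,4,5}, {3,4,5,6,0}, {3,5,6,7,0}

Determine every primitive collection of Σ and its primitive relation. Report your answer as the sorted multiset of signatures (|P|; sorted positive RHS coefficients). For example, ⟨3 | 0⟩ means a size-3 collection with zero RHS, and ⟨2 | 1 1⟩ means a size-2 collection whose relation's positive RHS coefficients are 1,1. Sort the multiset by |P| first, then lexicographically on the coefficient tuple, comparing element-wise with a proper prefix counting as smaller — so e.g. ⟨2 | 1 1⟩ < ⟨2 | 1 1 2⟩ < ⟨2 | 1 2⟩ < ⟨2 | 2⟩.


5 collections generate NE(X_Σ); each relation:

  • {2,6}:  v_{2} + v_{6} = 0  ⇒ sig = ⟨2 | 0⟩
  • {2,4}:  v_{2} + v_{4} = v_{1} + v_{3}  ⇒ sig = ⟨2 | 1 1⟩
  • {1,3,6}:  v_{1} + v_{3} + v_{6} = v_{4}  ⇒ sig = ⟨3 | 1⟩
  • {0,4,5,7}:  v_{0} + v_{4} + v_{5} + v_{7} = 0  ⇒ sig = ⟨4 | 0⟩
  • {0,1,3,5,7}:  v_{0} + v_{1} + v_{3} + v_{5} + v_{7} = v_{2}  ⇒ sig = ⟨5 | 1⟩

Sorted signature multiset PRS(X):
[⟨2 | 0⟩, ⟨2 | 1 1⟩, ⟨3 | 1⟩, ⟨4 | 0⟩, ⟨5 | 1⟩]


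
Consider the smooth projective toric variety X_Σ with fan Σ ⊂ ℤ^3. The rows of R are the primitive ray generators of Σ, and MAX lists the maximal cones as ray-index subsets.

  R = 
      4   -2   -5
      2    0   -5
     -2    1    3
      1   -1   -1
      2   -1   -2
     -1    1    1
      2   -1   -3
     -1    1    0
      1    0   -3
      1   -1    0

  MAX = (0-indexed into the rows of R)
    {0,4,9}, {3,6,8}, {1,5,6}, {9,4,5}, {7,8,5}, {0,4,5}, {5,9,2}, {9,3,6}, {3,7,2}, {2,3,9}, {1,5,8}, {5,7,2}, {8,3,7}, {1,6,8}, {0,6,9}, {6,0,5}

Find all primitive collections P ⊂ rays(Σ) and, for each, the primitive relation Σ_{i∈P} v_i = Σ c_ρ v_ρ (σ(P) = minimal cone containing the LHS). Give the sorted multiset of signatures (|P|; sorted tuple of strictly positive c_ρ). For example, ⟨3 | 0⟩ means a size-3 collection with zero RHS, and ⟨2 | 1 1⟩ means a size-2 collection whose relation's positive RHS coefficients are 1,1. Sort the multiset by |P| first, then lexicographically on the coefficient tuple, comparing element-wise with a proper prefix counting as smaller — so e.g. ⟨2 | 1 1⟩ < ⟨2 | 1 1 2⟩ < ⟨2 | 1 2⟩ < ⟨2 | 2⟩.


Minimal non-faces — 24 found among 10 rays, 16 max cones:

  P = {2,6}:  v_{2} + v_{6} = 0 — sig = ⟨2 | 0⟩
  P = {3,5}:  v_{3} + v_{5} = 0 — sig = ⟨2 | 0⟩
  P = {7,9}:  v_{7} + v_{9} = 0 — sig = ⟨2 | 0⟩
  P = {0,2}:  v_{0} + v_{2} = v_{4} — sig = ⟨2 | 1⟩
  P = {2,8}:  v_{2} + v_{8} = v_{7} — sig = ⟨2 | 1⟩
  P = {4,6}:  v_{4} + v_{6} = v_{0} — sig = ⟨2 | 1⟩
  P = {6,7}:  v_{6} + v_{7} = v_{8} — sig = ⟨2 | 1⟩
  P = {8,9}:  v_{8} + v_{9} = v_{6} — sig = ⟨2 | 1⟩
  P = {1,2}:  v_{1} + v_{2} = v_{5} + v_{8} — sig = ⟨2 | 1 1⟩
  P = {1,3}:  v_{1} + v_{3} = v_{6} + v_{8} — sig = ⟨2 | 1 1⟩
  P = {2,4}:  v_{2} + v_{4} = v_{5} + v_{9} — sig = ⟨2 | 1 1⟩
  P = {3,4}:  v_{3} + v_{4} = v_{6} + v_{9} — sig = ⟨2 | 1 1⟩
  P = {4,7}:  v_{4} + v_{7} = v_{5} + v_{6} — sig = ⟨2 | 1 1⟩
  P = {0,3}:  v_{0} + v_{3} = 2·v_{6} + v_{9} — sig = ⟨2 | 1 2⟩
  P = {0,7}:  v_{0} + v_{7} = v_{5} + 2·v_{6} — sig = ⟨2 | 1 2⟩
  P = {1,7}:  v_{1} + v_{7} = v_{5} + 2·v_{8} — sig = ⟨2 | 1 2⟩
  P = {1,9}:  v_{1} + v_{9} = v_{5} + 2·v_{6} — sig = ⟨2 | 1 2⟩
  P = {4,8}:  v_{4} + v_{8} = v_{5} + 2·v_{6} — sig = ⟨2 | 1 2⟩
  P = {0,8}:  v_{0} + v_{8} = v_{5} + 3·v_{6} — sig = ⟨2 | 1 3⟩
  P = {1,4}:  v_{1} + v_{4} = 2·v_{5} + 3·v_{6} — sig = ⟨2 | 2 3⟩
  P = {0,1}:  v_{0} + v_{1} = 2·v_{5} + 4·v_{6} — sig = ⟨2 | 2 4⟩
  P = {5,6,8}:  v_{5} + v_{6} + v_{8} = v_{1} — sig = ⟨3 | 1⟩
  P = {5,6,9}:  v_{5} + v_{6} + v_{9} = v_{4} — sig = ⟨3 | 1⟩
  P = {0,5,9}:  v_{0} + v_{5} + v_{9} = 2·v_{4} — sig = ⟨3 | 2⟩

so the primitive-relation signature multiset is
    |P|=2: 21 collections, coeffs (), (), (), (1), (1), (1), (1), (1), (1,1), (1,1), (1,1), (1,1), (1,1), (1,2), (1,2), (1,2), (1,2), (1,2), (1,3), (2,3), (2,4)
    |P|=3: 3 collections, coeffs (1), (1), (2)


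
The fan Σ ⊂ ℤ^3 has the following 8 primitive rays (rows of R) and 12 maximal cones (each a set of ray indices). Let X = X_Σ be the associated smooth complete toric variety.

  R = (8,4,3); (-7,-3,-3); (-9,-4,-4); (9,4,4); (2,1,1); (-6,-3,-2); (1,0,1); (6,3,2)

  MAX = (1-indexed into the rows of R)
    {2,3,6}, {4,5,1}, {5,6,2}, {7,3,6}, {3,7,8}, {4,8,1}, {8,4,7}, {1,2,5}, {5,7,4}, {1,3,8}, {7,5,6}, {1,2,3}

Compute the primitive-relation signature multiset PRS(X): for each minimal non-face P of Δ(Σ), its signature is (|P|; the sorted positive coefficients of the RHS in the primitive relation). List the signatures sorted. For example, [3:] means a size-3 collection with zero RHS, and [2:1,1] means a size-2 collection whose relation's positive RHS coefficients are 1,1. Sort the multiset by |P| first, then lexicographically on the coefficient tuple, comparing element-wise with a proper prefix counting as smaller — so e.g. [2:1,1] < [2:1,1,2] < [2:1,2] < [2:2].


10 minimal non-faces of Δ(Σ) (on 8 rays):

  {3,4}:  v_{3} + v_{4} = 0  ⟹  sig = [2:]
  {6,8}:  v_{6} + v_{8} = 0  ⟹  sig = [2:]
  {1,6}:  v_{1} + v_{6} = v_{5}  ⟹  sig = [2:1]
  {1,7}:  v_{1} + v_{7} = v_{4}  ⟹  sig = [2:1]
  {2,4}:  v_{2} + v_{4} = v_{5}  ⟹  sig = [2:1]
  {2,7}:  v_{2} + v_{7} = v_{6}  ⟹  sig = [2:1]
  {3,5}:  v_{3} + v_{5} = v_{2}  ⟹  sig = [2:1]
  {5,8}:  v_{5} + v_{8} = v_{1}  ⟹  sig = [2:1]
  {2,8}:  v_{2} + v_{8} = v_{1} + v_{3}  ⟹  sig = [2:1,1]
  {4,6}:  v_{4} + v_{6} = v_{5} + v_{7}  ⟹  sig = [2:1,1]

Hence PRS(X_Σ) =
    |P|=2: 10 collections, coeffs (), (), (1), (1), (1), (1), (1), (1), (1,1), (1,1)


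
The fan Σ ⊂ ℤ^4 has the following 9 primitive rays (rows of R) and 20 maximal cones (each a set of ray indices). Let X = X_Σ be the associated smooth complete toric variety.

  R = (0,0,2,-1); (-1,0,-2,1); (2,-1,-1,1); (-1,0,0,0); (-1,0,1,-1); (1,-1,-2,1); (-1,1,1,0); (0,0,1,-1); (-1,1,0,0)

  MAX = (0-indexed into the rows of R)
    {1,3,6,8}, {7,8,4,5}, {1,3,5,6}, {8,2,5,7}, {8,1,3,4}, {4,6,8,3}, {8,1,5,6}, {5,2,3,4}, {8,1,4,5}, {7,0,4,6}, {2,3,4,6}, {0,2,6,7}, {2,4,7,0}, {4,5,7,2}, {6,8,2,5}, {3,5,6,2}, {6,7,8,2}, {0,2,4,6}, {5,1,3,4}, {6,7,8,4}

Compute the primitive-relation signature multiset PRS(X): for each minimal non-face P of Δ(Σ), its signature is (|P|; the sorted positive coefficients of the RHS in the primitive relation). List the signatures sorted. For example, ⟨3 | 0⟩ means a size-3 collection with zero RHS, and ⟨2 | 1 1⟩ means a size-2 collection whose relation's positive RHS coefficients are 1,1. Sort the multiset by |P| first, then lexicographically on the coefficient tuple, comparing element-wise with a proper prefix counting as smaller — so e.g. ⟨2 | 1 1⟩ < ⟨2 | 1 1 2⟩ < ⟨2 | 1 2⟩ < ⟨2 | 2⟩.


Minimal non-faces — 14 found among 9 rays, 20 max cones:

  • {0,1}:  v_{0} + v_{1} = v_{3}  →  sig = ⟨2 | 1⟩
  • {3,7}:  v_{3} + v_{7} = v_{4}  →  sig = ⟨2 | 1⟩
  • {0,5}:  v_{0} + v_{5} = v_{2} + v_{4}  →  sig = ⟨2 | 1 1⟩
  • {0,8}:  v_{0} + v_{8} = v_{6} + v_{7}  →  sig = ⟨2 | 1 1⟩
  • {1,7}:  v_{1} + v_{7} = v_{4} + v_{5} + v_{8}  →  sig = ⟨2 | 1 1 1⟩
  • {0,3}:  v_{0} + v_{3} = v_{2} + 2·v_{4} + v_{6}  →  sig = ⟨2 | 1 1 2⟩
  • {1,2}:  v_{1} + v_{2} = 2·v_{5} + v_{6}  →  sig = ⟨2 | 1 2⟩
  • {2,4,8}:  v_{2} + v_{4} + v_{8} = 0  →  sig = ⟨3 | 0⟩
  • {5,6,7}:  v_{5} + v_{6} + v_{7} = 0  →  sig = ⟨3 | 0⟩
  • {3,5,8}:  v_{3} + v_{5} + v_{8} = v_{1}  →  sig = ⟨3 | 1⟩
  • {4,5,6}:  v_{4} + v_{5} + v_{6} = v_{3}  →  sig = ⟨3 | 1⟩
  • {2,3,8}:  v_{2} + v_{3} + v_{8} = v_{5} + v_{6}  →  sig = ⟨3 | 1 1⟩
  • {1,4,6}:  v_{1} + v_{4} + v_{6} = 2·v_{3} + v_{8}  →  sig = ⟨3 | 1 2⟩
  • {2,4,6,7}:  v_{2} + v_{4} + v_{6} + v_{7} = v_{0}  →  sig = ⟨4 | 1⟩

Signatures (|P|; sorted positive RHS coefficients), sorted:
{ ⟨2 | 1⟩ ×2,  ⟨2 | 1 1⟩ ×2,  ⟨2 | 1 1 1⟩,  ⟨2 | 1 1 2⟩,  ⟨2 | 1 2⟩,  ⟨3 | 0⟩ ×2,  ⟨3 | 1⟩ ×2,  ⟨3 | 1 1⟩,  ⟨3 | 1 2⟩,  ⟨4 | 1⟩ }


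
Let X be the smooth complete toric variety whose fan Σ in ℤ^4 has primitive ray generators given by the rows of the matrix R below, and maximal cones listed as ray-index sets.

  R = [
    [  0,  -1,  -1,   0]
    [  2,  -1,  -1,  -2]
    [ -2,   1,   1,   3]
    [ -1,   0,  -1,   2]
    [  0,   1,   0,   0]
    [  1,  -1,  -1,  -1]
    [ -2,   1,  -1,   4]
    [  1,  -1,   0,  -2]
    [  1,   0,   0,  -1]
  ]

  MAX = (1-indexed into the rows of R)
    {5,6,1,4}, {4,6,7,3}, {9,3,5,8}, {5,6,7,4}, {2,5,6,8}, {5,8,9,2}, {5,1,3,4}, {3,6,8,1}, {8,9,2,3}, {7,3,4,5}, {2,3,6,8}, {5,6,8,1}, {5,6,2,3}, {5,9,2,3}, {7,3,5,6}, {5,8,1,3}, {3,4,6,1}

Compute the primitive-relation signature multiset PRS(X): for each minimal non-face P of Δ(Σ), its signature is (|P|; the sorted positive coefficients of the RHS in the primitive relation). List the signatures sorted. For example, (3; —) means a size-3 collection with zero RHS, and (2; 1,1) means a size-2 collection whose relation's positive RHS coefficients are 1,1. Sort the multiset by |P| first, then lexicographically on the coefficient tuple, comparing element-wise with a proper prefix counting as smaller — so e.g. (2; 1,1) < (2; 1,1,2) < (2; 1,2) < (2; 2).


Minimal non-faces — 14 found among 9 rays, 17 max cones:

  P = {1,9}:  v_{1} + v_{9} = v_{6}  so sig = (2; 1)
  P = {4,8}:  v_{4} + v_{8} = v_{1}  so sig = (2; 1)
  P = {6,9}:  v_{6} + v_{9} = v_{2}  so sig = (2; 1)
  P = {7,8}:  v_{7} + v_{8} = v_{4}  so sig = (2; 1)
  P = {4,9}:  v_{4} + v_{9} = v_{3} + v_{5} + 2·v_{6}  so sig = (2; 1,1,2)
  P = {2,4}:  v_{2} + v_{4} = v_{3} + v_{5} + 3·v_{6}  so sig = (2; 1,1,3)
  P = {1,2}:  v_{1} + v_{2} = 2·v_{6}  so sig = (2; 2)
  P = {1,7}:  v_{1} + v_{7} = 2·v_{4}  so sig = (2; 2)
  P = {7,9}:  v_{7} + v_{9} = 2·v_{3} + 2·v_{5} + 3·v_{6}  so sig = (2; 2,2,3)
  P = {2,7}:  v_{2} + v_{7} = 2·v_{3} + 2·v_{5} + 4·v_{6}  so sig = (2; 2,2,4)
  P = {3,5,6,8}:  v_{3} + v_{5} + v_{6} + v_{8} = 0  so sig = (4; —)
  P = {1,3,5,6}:  v_{1} + v_{3} + v_{5} + v_{6} = v_{4}  so sig = (4; 1)
  P = {2,3,5,8}:  v_{2} + v_{3} + v_{5} + v_{8} = v_{9}  so sig = (4; 1)
  P = {3,4,5,6}:  v_{3} + v_{4} + v_{5} + v_{6} = v_{7}  so sig = (4; 1)

Hence PRS(X_Σ) =
{ (2; 1) ×4,  (2; 1,1,2),  (2; 1,1,3),  (2; 2) ×2,  (2; 2,2,3),  (2; 2,2,4),  (4; —),  (4; 1) ×3 }


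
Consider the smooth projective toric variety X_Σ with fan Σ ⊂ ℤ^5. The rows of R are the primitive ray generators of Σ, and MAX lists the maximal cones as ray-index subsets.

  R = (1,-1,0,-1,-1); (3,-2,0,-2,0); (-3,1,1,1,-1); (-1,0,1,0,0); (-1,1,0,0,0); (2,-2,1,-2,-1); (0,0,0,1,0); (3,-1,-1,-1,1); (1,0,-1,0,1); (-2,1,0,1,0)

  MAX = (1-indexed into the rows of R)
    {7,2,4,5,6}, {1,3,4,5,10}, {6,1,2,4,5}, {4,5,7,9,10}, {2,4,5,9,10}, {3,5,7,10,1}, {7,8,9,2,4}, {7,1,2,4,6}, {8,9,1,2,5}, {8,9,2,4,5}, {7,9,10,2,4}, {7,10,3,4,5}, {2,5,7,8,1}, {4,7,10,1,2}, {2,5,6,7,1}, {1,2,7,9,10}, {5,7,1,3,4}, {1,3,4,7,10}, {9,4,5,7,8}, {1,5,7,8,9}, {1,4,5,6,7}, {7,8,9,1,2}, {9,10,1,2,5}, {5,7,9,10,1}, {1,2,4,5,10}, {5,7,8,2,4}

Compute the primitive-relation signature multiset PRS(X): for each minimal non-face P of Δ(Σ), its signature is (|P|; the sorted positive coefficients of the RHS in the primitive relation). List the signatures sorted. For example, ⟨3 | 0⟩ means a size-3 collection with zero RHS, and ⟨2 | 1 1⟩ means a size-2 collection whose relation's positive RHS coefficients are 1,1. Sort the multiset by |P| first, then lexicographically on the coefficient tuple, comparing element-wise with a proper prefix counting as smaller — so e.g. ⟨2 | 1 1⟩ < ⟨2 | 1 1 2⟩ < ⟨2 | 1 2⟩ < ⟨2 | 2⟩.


Primitive collections (14):

  • {3,8}:  v_{3} + v_{8} = 0 — sig = ⟨2 | 0⟩
  • {3,9}:  v_{3} + v_{9} = v_{10} — sig = ⟨2 | 1⟩
  • {6,9}:  v_{6} + v_{9} = v_{2} — sig = ⟨2 | 1⟩
  • {8,10}:  v_{8} + v_{10} = v_{9} — sig = ⟨2 | 1⟩
  • {2,3}:  v_{2} + v_{3} = v_{1} + v_{4} — sig = ⟨2 | 1 1⟩
  • {6,10}:  v_{6} + v_{10} = v_{1} + v_{4} — sig = ⟨2 | 1 1⟩
  • {6,8}:  v_{6} + v_{8} = 2·v_{2} + v_{5} + v_{7} — sig = ⟨2 | 1 1 2⟩
  • {3,6}:  v_{3} + v_{6} = 2·v_{1} + 2·v_{4} + v_{5} + v_{7} — sig = ⟨2 | 1 1 2 2⟩
  • {1,4,8}:  v_{1} + v_{4} + v_{8} = v_{2} — sig = ⟨3 | 1⟩
  • {1,4,9}:  v_{1} + v_{4} + v_{9} = v_{2} + v_{10} — sig = ⟨3 | 1 1⟩
  • {2,5,7,10}:  v_{2} + v_{5} + v_{7} + v_{10} = 0 — sig = ⟨4 | 0⟩
  • {2,5,7,9}:  v_{2} + v_{5} + v_{7} + v_{9} = v_{8} — sig = ⟨4 | 1⟩
  • {1,2,4,5,7}:  v_{1} + v_{2} + v_{4} + v_{5} + v_{7} = v_{6} — sig = ⟨5 | 1⟩
  • {1,4,5,7,10}:  v_{1} + v_{4} + v_{5} + v_{7} + v_{10} = v_{3} — sig = ⟨5 | 1⟩

Signatures (|P|; sorted positive RHS coefficients), sorted:
{ ⟨2 | 0⟩,  ⟨2 | 1⟩ ×3,  ⟨2 | 1 1⟩ ×2,  ⟨2 | 1 1 2⟩,  ⟨2 | 1 1 2 2⟩,  ⟨3 | 1⟩,  ⟨3 | 1 1⟩,  ⟨4 | 0⟩,  ⟨4 | 1⟩,  ⟨5 | 1⟩ ×2 }


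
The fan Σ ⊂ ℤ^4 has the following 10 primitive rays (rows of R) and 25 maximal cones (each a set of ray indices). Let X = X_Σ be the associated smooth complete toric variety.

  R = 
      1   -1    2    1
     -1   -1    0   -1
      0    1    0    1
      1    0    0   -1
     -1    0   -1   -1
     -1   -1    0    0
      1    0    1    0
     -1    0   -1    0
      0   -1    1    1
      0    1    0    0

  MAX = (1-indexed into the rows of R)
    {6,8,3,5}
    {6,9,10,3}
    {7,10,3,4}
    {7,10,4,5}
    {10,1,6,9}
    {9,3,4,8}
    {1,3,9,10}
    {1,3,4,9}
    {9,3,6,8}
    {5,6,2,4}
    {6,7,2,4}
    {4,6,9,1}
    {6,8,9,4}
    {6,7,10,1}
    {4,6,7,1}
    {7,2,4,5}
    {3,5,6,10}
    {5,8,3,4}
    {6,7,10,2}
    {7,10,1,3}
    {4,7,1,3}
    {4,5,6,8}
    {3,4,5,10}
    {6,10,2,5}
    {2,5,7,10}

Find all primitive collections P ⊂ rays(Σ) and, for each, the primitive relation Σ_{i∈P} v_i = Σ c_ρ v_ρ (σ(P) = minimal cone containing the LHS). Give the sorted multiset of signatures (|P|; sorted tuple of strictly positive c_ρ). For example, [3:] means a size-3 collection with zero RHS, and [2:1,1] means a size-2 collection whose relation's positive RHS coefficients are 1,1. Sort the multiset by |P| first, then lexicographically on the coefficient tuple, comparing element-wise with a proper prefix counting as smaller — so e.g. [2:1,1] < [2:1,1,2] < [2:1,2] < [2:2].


|primitive collections| = 19. Relations:

  P = {7,8}:  v_{7} + v_{8} = 0  ⟹  sig = [2:]
  P = {1,8}:  v_{1} + v_{8} = v_{9}  ⟹  sig = [2:1]
  P = {5,9}:  v_{5} + v_{9} = v_{6}  ⟹  sig = [2:1]
  P = {7,9}:  v_{7} + v_{9} = v_{1}  ⟹  sig = [2:1]
  P = {1,5}:  v_{1} + v_{5} = v_{6} + v_{7}  ⟹  sig = [2:1,1]
  P = {2,3}:  v_{2} + v_{3} = v_{6} + v_{10}  ⟹  sig = [2:1,1]
  P = {2,8}:  v_{2} + v_{8} = v_{5} + v_{6}  ⟹  sig = [2:1,1]
  P = {8,10}:  v_{8} + v_{10} = v_{3} + v_{5}  ⟹  sig = [2:1,1]
  P = {2,9}:  v_{2} + v_{9} = 2·v_{6} + v_{7}  ⟹  sig = [2:1,2]
  P = {1,2}:  v_{1} + v_{2} = 2·v_{6} + 2·v_{7}  ⟹  sig = [2:2,2]
  P = {3,4,6}:  v_{3} + v_{4} + v_{6} = 0  ⟹  sig = [3:]
  P = {3,5,7}:  v_{3} + v_{5} + v_{7} = v_{10}  ⟹  sig = [3:1]
  P = {4,9,10}:  v_{4} + v_{9} + v_{10} = v_{7}  ⟹  sig = [3:1]
  P = {5,6,7}:  v_{5} + v_{6} + v_{7} = v_{2}  ⟹  sig = [3:1]
  P = {3,6,7}:  v_{3} + v_{6} + v_{7} = v_{9} + v_{10}  ⟹  sig = [3:1,1]
  P = {4,6,10}:  v_{4} + v_{6} + v_{10} = v_{5} + v_{7}  ⟹  sig = [3:1,1]
  P = {1,3,6}:  v_{1} + v_{3} + v_{6} = 2·v_{9} + v_{10}  ⟹  sig = [3:1,2]
  P = {1,4,10}:  v_{1} + v_{4} + v_{10} = 2·v_{7}  ⟹  sig = [3:2]
  P = {2,4,10}:  v_{2} + v_{4} + v_{10} = 2·v_{5} + 2·v_{7}  ⟹  sig = [3:2,2]

Sorted signature multiset PRS(X):
    [2:]
    [2:1]
    [2:1]
    [2:1]
    [2:1,1]
    [2:1,1]
    [2:1,1]
    [2:1,1]
    [2:1,2]
    [2:2,2]
    [3:]
    [3:1]
    [3:1]
    [3:1]
    [3:1,1]
    [3:1,1]
    [3:1,2]
    [3:2]
    [3:2,2]


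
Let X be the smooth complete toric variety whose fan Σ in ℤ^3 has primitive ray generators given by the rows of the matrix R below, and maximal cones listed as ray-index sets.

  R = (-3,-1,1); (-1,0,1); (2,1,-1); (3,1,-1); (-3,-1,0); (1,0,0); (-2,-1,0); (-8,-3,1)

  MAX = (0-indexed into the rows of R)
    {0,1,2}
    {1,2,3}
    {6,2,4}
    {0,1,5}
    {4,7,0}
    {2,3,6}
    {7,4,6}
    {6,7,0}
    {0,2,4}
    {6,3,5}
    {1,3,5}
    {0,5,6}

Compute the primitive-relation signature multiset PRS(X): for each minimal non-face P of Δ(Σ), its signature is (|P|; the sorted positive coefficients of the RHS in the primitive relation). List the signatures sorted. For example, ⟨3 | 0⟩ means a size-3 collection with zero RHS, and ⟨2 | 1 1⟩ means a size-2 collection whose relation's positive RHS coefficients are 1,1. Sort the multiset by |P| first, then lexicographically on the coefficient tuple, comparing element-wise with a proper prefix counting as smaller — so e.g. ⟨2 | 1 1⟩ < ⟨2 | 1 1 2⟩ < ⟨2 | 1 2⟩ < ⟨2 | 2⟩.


|primitive collections| = 12. Relations:

  P={0,3}:  v_{0} + v_{3} = 0  ⇒ sig = ⟨2 | 0⟩
  P={1,6}:  v_{1} + v_{6} = v_{0}  ⇒ sig = ⟨2 | 1⟩
  P={2,5}:  v_{2} + v_{5} = v_{3}  ⇒ sig = ⟨2 | 1⟩
  P={4,5}:  v_{4} + v_{5} = v_{6}  ⇒ sig = ⟨2 | 1⟩
  P={3,4}:  v_{3} + v_{4} = v_{2} + v_{6}  ⇒ sig = ⟨2 | 1 1⟩
  P={3,7}:  v_{3} + v_{7} = v_{4} + v_{6}  ⇒ sig = ⟨2 | 1 1⟩
  P={1,4}:  v_{1} + v_{4} = 2·v_{0} + v_{2}  ⇒ sig = ⟨2 | 1 2⟩
  P={1,7}:  v_{1} + v_{7} = 2·v_{0} + v_{4}  ⇒ sig = ⟨2 | 1 2⟩
  P={5,7}:  v_{5} + v_{7} = v_{0} + 2·v_{6}  ⇒ sig = ⟨2 | 1 2⟩
  P={2,7}:  v_{2} + v_{7} = 2·v_{4}  ⇒ sig = ⟨2 | 2⟩
  P={0,2,6}:  v_{0} + v_{2} + v_{6} = v_{4}  ⇒ sig = ⟨3 | 1⟩
  P={0,4,6}:  v_{0} + v_{4} + v_{6} = v_{7}  ⇒ sig = ⟨3 | 1⟩

Sorted signature multiset PRS(X):
[⟨2 | 0⟩, ⟨2 | 1⟩, ⟨2 | 1⟩, ⟨2 | 1⟩, ⟨2 | 1 1⟩, ⟨2 | 1 1⟩, ⟨2 | 1 2⟩, ⟨2 | 1 2⟩, ⟨2 | 1 2⟩, ⟨2 | 2⟩, ⟨3 | 1⟩, ⟨3 | 1⟩]


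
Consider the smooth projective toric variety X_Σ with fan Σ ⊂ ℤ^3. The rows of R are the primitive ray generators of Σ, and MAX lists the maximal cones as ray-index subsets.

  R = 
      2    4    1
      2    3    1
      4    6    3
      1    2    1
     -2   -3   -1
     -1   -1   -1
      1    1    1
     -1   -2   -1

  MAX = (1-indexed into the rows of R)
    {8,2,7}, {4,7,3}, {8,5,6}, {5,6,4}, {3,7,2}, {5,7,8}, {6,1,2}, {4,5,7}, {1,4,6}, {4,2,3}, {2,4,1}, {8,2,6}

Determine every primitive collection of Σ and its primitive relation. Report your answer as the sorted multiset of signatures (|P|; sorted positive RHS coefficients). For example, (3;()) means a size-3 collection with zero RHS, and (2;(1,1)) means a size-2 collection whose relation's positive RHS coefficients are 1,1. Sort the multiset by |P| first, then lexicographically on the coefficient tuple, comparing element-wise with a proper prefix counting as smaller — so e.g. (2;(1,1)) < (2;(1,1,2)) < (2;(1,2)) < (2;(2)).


|primitive collections| = 12. Relations:

  P={2,5}:  v_{2} + v_{5} = 0  ⇒ sig = (2;())
  P={4,8}:  v_{4} + v_{8} = 0  ⇒ sig = (2;())
  P={6,7}:  v_{6} + v_{7} = 0  ⇒ sig = (2;())
  P={1,5}:  v_{1} + v_{5} = v_{4} + v_{6}  ⇒ sig = (2;(1,1))
  P={1,7}:  v_{1} + v_{7} = v_{2} + v_{4}  ⇒ sig = (2;(1,1))
  P={1,8}:  v_{1} + v_{8} = v_{2} + v_{6}  ⇒ sig = (2;(1,1))
  P={3,5}:  v_{3} + v_{5} = v_{4} + v_{7}  ⇒ sig = (2;(1,1))
  P={3,6}:  v_{3} + v_{6} = v_{2} + v_{4}  ⇒ sig = (2;(1,1))
  P={3,8}:  v_{3} + v_{8} = v_{2} + v_{7}  ⇒ sig = (2;(1,1))
  P={1,3}:  v_{1} + v_{3} = 2·v_{2} + 2·v_{4}  ⇒ sig = (2;(2,2))
  P={2,4,6}:  v_{2} + v_{4} + v_{6} = v_{1}  ⇒ sig = (3;(1))
  P={2,4,7}:  v_{2} + v_{4} + v_{7} = v_{3}  ⇒ sig = (3;(1))

Signatures (|P|; sorted positive RHS coefficients), sorted:
    |P|=2: 10 collections, coeffs (), (), (), (1,1), (1,1), (1,1), (1,1), (1,1), (1,1), (2,2)
    |P|=3: 2 collections, coeffs (1), (1)


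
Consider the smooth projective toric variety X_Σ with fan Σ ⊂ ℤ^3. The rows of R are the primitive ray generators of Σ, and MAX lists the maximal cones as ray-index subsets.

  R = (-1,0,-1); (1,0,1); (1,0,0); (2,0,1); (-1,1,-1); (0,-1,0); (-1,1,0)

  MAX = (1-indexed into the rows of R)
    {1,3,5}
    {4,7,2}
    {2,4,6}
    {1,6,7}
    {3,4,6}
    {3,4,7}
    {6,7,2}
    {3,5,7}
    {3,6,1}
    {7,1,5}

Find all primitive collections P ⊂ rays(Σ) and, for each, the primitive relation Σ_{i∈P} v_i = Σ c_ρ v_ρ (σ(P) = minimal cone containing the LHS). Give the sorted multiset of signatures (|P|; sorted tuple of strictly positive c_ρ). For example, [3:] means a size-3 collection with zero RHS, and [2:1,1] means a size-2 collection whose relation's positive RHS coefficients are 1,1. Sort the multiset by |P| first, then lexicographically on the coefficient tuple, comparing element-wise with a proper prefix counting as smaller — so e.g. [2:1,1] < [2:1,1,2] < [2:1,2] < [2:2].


Σ has 9 primitive collections:

  {1,2}:  v_{1} + v_{2} = 0  so sig = [2:]
  {1,4}:  v_{1} + v_{4} = v_{3}  so sig = [2:1]
  {2,3}:  v_{2} + v_{3} = v_{4}  so sig = [2:1]
  {5,6}:  v_{5} + v_{6} = v_{1}  so sig = [2:1]
  {2,5}:  v_{2} + v_{5} = v_{3} + v_{7}  so sig = [2:1,1]
  {4,5}:  v_{4} + v_{5} = 2·v_{3} + v_{7}  so sig = [2:1,2]
  {3,6,7}:  v_{3} + v_{6} + v_{7} = 0  so sig = [3:]
  {1,3,7}:  v_{1} + v_{3} + v_{7} = v_{5}  so sig = [3:1]
  {4,6,7}:  v_{4} + v_{6} + v_{7} = v_{2}  so sig = [3:1]

Signatures (|P|; sorted positive RHS coefficients), sorted:
[[2:], [2:1], [2:1], [2:1], [2:1,1], [2:1,2], [3:], [3:1], [3:1]]


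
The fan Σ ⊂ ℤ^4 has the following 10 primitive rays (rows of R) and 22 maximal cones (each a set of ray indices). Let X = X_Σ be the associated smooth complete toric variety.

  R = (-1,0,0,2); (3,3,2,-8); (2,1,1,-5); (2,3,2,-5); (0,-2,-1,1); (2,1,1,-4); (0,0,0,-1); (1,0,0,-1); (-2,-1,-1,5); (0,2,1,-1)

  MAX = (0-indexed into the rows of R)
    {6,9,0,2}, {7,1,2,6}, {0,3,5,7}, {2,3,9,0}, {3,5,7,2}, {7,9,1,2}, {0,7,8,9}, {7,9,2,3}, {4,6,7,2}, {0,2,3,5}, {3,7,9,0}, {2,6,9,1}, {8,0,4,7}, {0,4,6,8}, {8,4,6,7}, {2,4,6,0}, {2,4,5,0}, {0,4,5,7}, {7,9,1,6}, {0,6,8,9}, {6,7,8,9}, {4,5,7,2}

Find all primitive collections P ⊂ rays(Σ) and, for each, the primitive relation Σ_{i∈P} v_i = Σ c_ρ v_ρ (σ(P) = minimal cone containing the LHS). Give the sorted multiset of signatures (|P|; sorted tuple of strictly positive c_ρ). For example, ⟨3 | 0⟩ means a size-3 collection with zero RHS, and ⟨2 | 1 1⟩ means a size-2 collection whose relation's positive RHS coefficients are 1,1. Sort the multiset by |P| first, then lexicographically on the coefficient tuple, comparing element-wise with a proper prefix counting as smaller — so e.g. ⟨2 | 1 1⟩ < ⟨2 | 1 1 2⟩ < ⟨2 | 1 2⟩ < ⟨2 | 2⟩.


Δ(Σ) — 10 vertices, 16 min non-faces:

  {2,8}:  v_{2} + v_{8} = 0  ⟹  sig = ⟨2 | 0⟩
  {4,9}:  v_{4} + v_{9} = 0  ⟹  sig = ⟨2 | 0⟩
  {3,4}:  v_{3} + v_{4} = v_{5}  ⟹  sig = ⟨2 | 1⟩
  {5,6}:  v_{5} + v_{6} = v_{2}  ⟹  sig = ⟨2 | 1⟩
  {5,9}:  v_{5} + v_{9} = v_{3}  ⟹  sig = ⟨2 | 1⟩
  {0,1}:  v_{0} + v_{1} = v_{2} + v_{9}  ⟹  sig = ⟨2 | 1 1⟩
  {3,6}:  v_{3} + v_{6} = v_{2} + v_{9}  ⟹  sig = ⟨2 | 1 1⟩
  {5,8}:  v_{5} + v_{8} = v_{0} + v_{7}  ⟹  sig = ⟨2 | 1 1⟩
  {1,4}:  v_{1} + v_{4} = v_{2} + v_{6} + v_{7}  ⟹  sig = ⟨2 | 1 1 1⟩
  {1,8}:  v_{1} + v_{8} = v_{6} + v_{7} + v_{9}  ⟹  sig = ⟨2 | 1 1 1⟩
  {3,8}:  v_{3} + v_{8} = v_{0} + v_{7} + v_{9}  ⟹  sig = ⟨2 | 1 1 1⟩
  {1,5}:  v_{1} + v_{5} = 2·v_{2} + v_{7} + v_{9}  ⟹  sig = ⟨2 | 1 1 2⟩
  {1,3}:  v_{1} + v_{3} = 2·v_{2} + v_{7} + 2·v_{9}  ⟹  sig = ⟨2 | 1 2 2⟩
  {0,6,7}:  v_{0} + v_{6} + v_{7} = 0  ⟹  sig = ⟨3 | 0⟩
  {0,2,7}:  v_{0} + v_{2} + v_{7} = v_{5}  ⟹  sig = ⟨3 | 1⟩
  {2,6,7,9}:  v_{2} + v_{6} + v_{7} + v_{9} = v_{1}  ⟹  sig = ⟨4 | 1⟩

Hence PRS(X_Σ) =
[⟨2 | 0⟩, ⟨2 | 0⟩, ⟨2 | 1⟩, ⟨2 | 1⟩, ⟨2 | 1⟩, ⟨2 | 1 1⟩, ⟨2 | 1 1⟩, ⟨2 | 1 1⟩, ⟨2 | 1 1 1⟩, ⟨2 | 1 1 1⟩, ⟨2 | 1 1 1⟩, ⟨2 | 1 1 2⟩, ⟨2 | 1 2 2⟩, ⟨3 | 0⟩, ⟨3 | 1⟩, ⟨4 | 1⟩]


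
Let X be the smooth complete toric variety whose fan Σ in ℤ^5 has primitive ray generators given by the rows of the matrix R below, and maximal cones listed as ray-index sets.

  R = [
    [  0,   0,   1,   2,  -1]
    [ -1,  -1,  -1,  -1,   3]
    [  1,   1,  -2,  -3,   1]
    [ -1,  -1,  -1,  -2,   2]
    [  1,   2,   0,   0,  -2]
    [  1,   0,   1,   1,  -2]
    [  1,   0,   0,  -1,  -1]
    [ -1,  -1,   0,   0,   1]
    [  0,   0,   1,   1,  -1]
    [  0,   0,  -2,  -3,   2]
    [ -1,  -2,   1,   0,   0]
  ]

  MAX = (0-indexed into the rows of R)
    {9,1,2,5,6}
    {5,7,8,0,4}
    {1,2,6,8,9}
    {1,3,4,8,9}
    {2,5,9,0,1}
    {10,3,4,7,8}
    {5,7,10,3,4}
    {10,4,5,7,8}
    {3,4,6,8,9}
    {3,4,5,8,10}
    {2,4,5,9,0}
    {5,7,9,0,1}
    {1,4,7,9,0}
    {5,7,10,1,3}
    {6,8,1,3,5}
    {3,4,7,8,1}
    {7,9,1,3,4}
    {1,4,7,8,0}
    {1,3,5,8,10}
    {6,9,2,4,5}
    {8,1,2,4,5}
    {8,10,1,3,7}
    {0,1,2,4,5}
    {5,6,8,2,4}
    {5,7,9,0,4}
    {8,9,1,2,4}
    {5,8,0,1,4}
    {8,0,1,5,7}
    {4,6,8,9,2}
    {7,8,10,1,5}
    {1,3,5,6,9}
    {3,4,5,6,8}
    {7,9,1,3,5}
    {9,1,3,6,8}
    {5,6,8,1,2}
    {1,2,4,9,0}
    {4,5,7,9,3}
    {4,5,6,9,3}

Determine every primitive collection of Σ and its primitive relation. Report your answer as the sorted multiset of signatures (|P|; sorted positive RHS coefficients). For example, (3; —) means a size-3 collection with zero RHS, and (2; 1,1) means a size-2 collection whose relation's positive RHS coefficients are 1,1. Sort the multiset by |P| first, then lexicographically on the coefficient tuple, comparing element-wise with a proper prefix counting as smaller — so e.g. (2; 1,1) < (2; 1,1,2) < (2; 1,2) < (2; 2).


The 19 primitive collections of Σ (r=11, n=5):

  P = {0,3}:  v_{0} + v_{3} = v_{7}  ⟹  sig = (2; 1)
  P = {0,6}:  v_{0} + v_{6} = v_{5}  ⟹  sig = (2; 1)
  P = {2,7}:  v_{2} + v_{7} = v_{9}  ⟹  sig = (2; 1)
  P = {2,10}:  v_{2} + v_{10} = v_{3} + v_{6}  ⟹  sig = (2; 1,1)
  P = {6,7}:  v_{6} + v_{7} = v_{3} + v_{5}  ⟹  sig = (2; 1,1)
  P = {0,10}:  v_{0} + v_{10} = v_{5} + 2·v_{7} + v_{8}  ⟹  sig = (2; 1,1,2)
  P = {2,3}:  v_{2} + v_{3} = v_{8} + 2·v_{9}  ⟹  sig = (2; 1,2)
  P = {9,10}:  v_{9} + v_{10} = 2·v_{3} + v_{5}  ⟹  sig = (2; 1,2)
  P = {6,10}:  v_{6} + v_{10} = 2·v_{3} + 2·v_{5} + v_{8}  ⟹  sig = (2; 1,2,2)
  P = {0,8,9}:  v_{0} + v_{8} + v_{9} = 0  ⟹  sig = (3; —)
  P = {5,8,9}:  v_{5} + v_{8} + v_{9} = v_{6}  ⟹  sig = (3; 1)
  P = {7,8,9}:  v_{7} + v_{8} + v_{9} = v_{3}  ⟹  sig = (3; 1)
  P = {1,4,6}:  v_{1} + v_{4} + v_{6} = v_{2} + v_{8}  ⟹  sig = (3; 1,1)
  P = {1,4,10}:  v_{1} + v_{4} + v_{10} = v_{3} + v_{8}  ⟹  sig = (3; 1,1)
  P = {0,2,8}:  v_{0} + v_{2} + v_{8} = v_{1} + v_{4} + v_{5}  ⟹  sig = (3; 1,1,1)
  P = {1,4,5,7}:  v_{1} + v_{4} + v_{5} + v_{7} = 0  ⟹  sig = (4; —)
  P = {1,4,5,9}:  v_{1} + v_{4} + v_{5} + v_{9} = v_{2}  ⟹  sig = (4; 1)
  P = {3,5,7,8}:  v_{3} + v_{5} + v_{7} + v_{8} = v_{10}  ⟹  sig = (4; 1)
  P = {1,3,4,5}:  v_{1} + v_{3} + v_{4} + v_{5} = v_{8} + v_{9}  ⟹  sig = (4; 1,1)

Signatures (|P|; sorted positive RHS coefficients), sorted:
    (2; 1)
    (2; 1)
    (2; 1)
    (2; 1,1)
    (2; 1,1)
    (2; 1,1,2)
    (2; 1,2)
    (2; 1,2)
    (2; 1,2,2)
    (3; —)
    (3; 1)
    (3; 1)
    (3; 1,1)
    (3; 1,1)
    (3; 1,1,1)
    (4; —)
    (4; 1)
    (4; 1)
    (4; 1,1)


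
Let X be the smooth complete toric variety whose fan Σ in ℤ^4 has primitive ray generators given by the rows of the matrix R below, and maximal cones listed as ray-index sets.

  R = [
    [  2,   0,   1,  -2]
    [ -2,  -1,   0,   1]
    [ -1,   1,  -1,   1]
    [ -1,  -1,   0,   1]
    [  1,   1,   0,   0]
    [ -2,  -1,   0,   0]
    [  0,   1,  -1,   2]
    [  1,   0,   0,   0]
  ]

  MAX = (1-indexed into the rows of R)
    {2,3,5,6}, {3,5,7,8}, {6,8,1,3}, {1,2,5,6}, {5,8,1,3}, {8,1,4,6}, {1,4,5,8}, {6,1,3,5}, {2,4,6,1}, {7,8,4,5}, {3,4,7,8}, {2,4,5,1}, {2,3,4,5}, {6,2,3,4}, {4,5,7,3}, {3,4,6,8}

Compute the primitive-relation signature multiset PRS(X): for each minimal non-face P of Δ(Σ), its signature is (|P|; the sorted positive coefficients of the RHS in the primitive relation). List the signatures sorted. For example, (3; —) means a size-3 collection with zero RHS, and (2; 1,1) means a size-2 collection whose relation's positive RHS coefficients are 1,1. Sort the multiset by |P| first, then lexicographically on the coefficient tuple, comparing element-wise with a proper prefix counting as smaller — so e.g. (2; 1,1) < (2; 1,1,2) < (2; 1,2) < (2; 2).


Σ has 9 primitive collections:

  P={2,8}:  v_{2} + v_{8} = v_{4} ; sig = (2; 1)
  P={1,7}:  v_{1} + v_{7} = v_{5} + v_{8} ; sig = (2; 1,1)
  P={6,7}:  v_{6} + v_{7} = v_{3} + v_{4} ; sig = (2; 1,1)
  P={2,7}:  v_{2} + v_{7} = v_{3} + 2·v_{4} + v_{5} ; sig = (2; 1,1,2)
  P={1,3,4}:  v_{1} + v_{3} + v_{4} = 0 ; sig = (3; —)
  P={5,6,8}:  v_{5} + v_{6} + v_{8} = 0 ; sig = (3; —)
  P={4,5,6}:  v_{4} + v_{5} + v_{6} = v_{2} ; sig = (3; 1)
  P={1,2,3}:  v_{1} + v_{2} + v_{3} = v_{5} + v_{6} ; sig = (3; 1,1)
  P={3,4,5,8}:  v_{3} + v_{4} + v_{5} + v_{8} = v_{7} ; sig = (4; 1)

Hence PRS(X_Σ) =
    |P|=2: 4 collections, coeffs (1), (1,1), (1,1), (1,1,2)
    |P|=3: 4 collections, coeffs (), (), (1), (1,1)
    |P|=4: 1 collection, coeffs (1)
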